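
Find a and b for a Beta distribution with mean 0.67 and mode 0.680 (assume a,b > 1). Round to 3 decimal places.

With s = a+b: μ = a/s and mode = (a−1)/(s−2). Eliminating a = μs,
μs − 1 = m(s−2) ⇒ s(μ−m) = 1−2m ⇒ s = -0.360/-0.010 = 36.0000.
So a = μs = 24.120, b = (1−μ)s = 11.880.

a = 24.120, b = 11.880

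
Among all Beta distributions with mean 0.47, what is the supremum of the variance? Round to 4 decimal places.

0.2491

Var = μ(1−μ)/(α+β+1), which approaches μ(1−μ) as α+β → 0.
So the supremum is μ(1−μ) = 0.47×0.53 = 0.2491.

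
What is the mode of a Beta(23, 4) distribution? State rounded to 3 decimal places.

With α,β > 1, mode = (α−1)/(α+β−2) = 22/25 = 0.880.

0.880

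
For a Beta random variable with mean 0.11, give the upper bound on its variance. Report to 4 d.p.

0.0979

Var = μ(1−μ)/(α+β+1), which approaches μ(1−μ) as α+β → 0.
So the supremum is μ(1−μ) = 0.11×0.89 = 0.0979.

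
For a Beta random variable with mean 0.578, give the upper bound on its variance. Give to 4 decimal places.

Var = μ(1−μ)/(α+β+1), which approaches μ(1−μ) as α+β → 0.
So the supremum is μ(1−μ) = 0.578×0.422 = 0.2439.

0.2439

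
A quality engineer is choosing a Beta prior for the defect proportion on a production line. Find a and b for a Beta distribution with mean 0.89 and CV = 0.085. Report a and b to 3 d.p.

a = 14.335, b = 1.772

σ = CV·μ = 0.085×0.89 = 0.07565, so σ² = 0.005723.
s+1 = μ(1−μ)/σ² = 0.0979/0.005723 = 17.1066, so s = a+b = 16.1066.
a = μs = 14.335, b = (1−μ)s = 1.772.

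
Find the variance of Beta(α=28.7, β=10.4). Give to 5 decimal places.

μ = 28.7/39.1 = 0.734015; Var = μ(1−μ)/(α+β+1) = 0.1952368/40.1 = 0.00487.

0.00487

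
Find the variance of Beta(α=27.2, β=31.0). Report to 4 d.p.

α+β = 58.2 and αβ = 843.20, so Var = αβ/[(α+β)²(α+β+1)] = 843.20/200524.608 = 0.0042.

0.0042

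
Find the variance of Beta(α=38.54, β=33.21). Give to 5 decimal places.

0.00342

μ = 38.54/71.75 = 0.537143; Var = μ(1−μ)/(α+β+1) = 0.2486204/72.75 = 0.00342.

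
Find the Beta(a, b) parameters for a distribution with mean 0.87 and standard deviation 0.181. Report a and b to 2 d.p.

Variance = 0.181² = 0.032761. The moment-matching identity a+b = μ(1−μ)/Var − 1 gives
a+b = 0.1131/0.032761 − 1 = 2.4523, so a = μ·2.4523 = 2.13 and b = (1−μ)·2.4523 = 0.32.

a = 2.13, b = 0.32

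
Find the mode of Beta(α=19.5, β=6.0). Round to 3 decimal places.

0.787

The density x^(α−1)(1−x)^(β−1) is maximised at (α−1)/(α+β−2) = 18.5/23.5 = 0.787.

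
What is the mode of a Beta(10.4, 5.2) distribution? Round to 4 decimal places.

0.6912

The density x^(α−1)(1−x)^(β−1) is maximised at (α−1)/(α+β−2) = 9.4/13.6 = 0.6912.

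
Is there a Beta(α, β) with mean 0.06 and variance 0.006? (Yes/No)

Yes

A Beta with mean μ has variance μ(1−μ)/(α+β+1) < μ(1−μ).
Here μ(1−μ) = 0.06×0.94 = 0.0564, and 0.006 < 0.0564.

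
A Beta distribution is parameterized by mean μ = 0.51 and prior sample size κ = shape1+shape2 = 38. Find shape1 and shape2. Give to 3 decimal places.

shape1 = 19.380, shape2 = 18.620

shape1 = μκ = 0.51×38 = 19.380 and shape2 = (1−μ)κ = 0.49×38 = 18.620.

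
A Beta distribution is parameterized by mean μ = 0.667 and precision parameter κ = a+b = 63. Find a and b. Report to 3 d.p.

a = μκ = 0.667×63 = 42.021 and b = (1−μ)κ = 0.333×63 = 20.979.

a = 42.021, b = 20.979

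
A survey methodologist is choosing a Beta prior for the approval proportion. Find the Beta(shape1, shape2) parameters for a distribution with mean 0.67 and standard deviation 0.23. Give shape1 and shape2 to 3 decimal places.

shape1 = 2.130, shape2 = 1.049

Variance = 0.23² = 0.0529. The moment-matching identity shape1+shape2 = μ(1−μ)/Var − 1 gives
shape1+shape2 = 0.2211/0.0529 − 1 = 3.1796, so shape1 = μ·3.1796 = 2.130 and shape2 = (1−μ)·3.1796 = 1.049.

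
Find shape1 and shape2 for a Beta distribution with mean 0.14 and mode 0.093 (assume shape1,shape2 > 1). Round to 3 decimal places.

shape1 = 2.425, shape2 = 14.894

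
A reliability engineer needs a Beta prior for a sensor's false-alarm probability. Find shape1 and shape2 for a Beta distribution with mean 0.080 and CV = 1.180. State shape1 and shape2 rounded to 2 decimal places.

shape1 = 0.58, shape2 = 6.68

σ = CV·μ = 1.180×0.080 = 0.09440, so σ² = 0.008911.
s+1 = μ(1−μ)/σ² = 0.073600/0.008911 = 8.2591, so s = shape1+shape2 = 7.2591.
shape1 = μs = 0.58, shape2 = (1−μ)s = 6.68.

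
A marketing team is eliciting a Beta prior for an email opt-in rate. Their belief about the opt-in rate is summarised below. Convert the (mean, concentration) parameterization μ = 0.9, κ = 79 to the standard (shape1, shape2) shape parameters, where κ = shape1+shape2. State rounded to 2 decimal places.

shape1 = μκ = 0.9×79 = 71.10 and shape2 = (1−μ)κ = 0.1×79 = 7.90.

shape1 = 71.10, shape2 = 7.90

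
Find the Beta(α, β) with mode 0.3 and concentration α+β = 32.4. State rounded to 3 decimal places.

Mode = (α−1)/(κ−2) with κ = α+β, so α−1 = 0.3·30.4 = 9.120.
α = 10.120; β = κ − α = 22.280.

α = 10.120, β = 22.280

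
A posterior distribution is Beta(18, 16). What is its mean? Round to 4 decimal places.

The Beta mean is α/(α+β) = 18/(18+16) = 0.5294.

0.5294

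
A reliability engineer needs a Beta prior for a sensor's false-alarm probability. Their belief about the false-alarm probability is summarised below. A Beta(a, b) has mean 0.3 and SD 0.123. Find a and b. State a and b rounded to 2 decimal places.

a = 3.86, b = 9.02

σ² = 0.123² = 0.015129.
With s = a+b, Var = μ(1−μ)/(s+1), so s+1 = (0.3×0.7)/0.015129 = 13.8806 and s = 12.8806.
a = μs = 3.86, b = (1−μ)s = 9.02.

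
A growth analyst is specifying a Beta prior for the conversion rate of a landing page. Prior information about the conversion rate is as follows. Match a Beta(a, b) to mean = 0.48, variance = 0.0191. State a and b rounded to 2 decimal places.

By moment matching, a+b = μ(1−μ)/σ² − 1 = (0.48·0.52)/0.0191 − 1 = 13.0681 − 1 = 12.0681.
Since a/(a+b) = μ, a = 0.48·12.0681 = 5.79 and b = 0.52·12.0681 = 6.28.

a = 5.79, b = 6.28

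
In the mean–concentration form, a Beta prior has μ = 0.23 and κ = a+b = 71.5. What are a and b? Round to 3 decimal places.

a = μκ = 0.23×71.5 = 16.445 and b = (1−μ)κ = 0.77×71.5 = 55.055.

a = 16.445, b = 55.055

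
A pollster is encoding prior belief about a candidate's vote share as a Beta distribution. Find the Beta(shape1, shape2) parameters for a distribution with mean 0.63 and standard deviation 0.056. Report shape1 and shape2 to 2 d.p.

First σ² = 0.003136. Setting shape1 = μn, shape2 = (1−μ)n with n = shape1+shape2,
μ(1−μ)/(n+1) = 0.003136 ⇒ n+1 = 0.2331/0.003136 = 74.3304 ⇒ n = 73.3304.
Hence shape1 = 0.63×73.3304 = 46.20, shape2 = 0.37×73.3304 = 27.13.

shape1 = 46.20, shape2 = 27.13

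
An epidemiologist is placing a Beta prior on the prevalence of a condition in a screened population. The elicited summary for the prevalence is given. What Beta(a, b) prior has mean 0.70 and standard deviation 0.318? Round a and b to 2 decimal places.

a = 0.75, b = 0.32

First σ² = 0.101124. Setting a = μn, b = (1−μ)n with n = a+b,
μ(1−μ)/(n+1) = 0.101124 ⇒ n+1 = 0.2100/0.101124 = 2.0767 ⇒ n = 1.0767.
Hence a = 0.70×1.0767 = 0.75, b = 0.30×1.0767 = 0.32.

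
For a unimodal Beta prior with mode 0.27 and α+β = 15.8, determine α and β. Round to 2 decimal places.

α = 4.73, β = 11.07

Since the density peak of Beta(α,β) is at (α−1)/(α+β−2),
α = 1 + 0.27(15.8−2) = 4.73 and β = 15.8 − 4.73 = 11.07.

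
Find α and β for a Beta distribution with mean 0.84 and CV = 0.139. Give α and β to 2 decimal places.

α = 7.44, β = 1.42

σ = CV·μ = 0.139×0.84 = 0.11676, so σ² = 0.013633.
s+1 = μ(1−μ)/σ² = 0.1344/0.013633 = 9.8585, so s = α+β = 8.8585.
α = μs = 7.44, β = (1−μ)s = 1.42.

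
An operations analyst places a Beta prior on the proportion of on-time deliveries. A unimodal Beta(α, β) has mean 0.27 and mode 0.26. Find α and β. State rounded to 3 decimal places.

α = 12.960, β = 35.040

With s = α+β: μ = α/s and mode = (α−1)/(s−2). Eliminating α = μs,
μs − 1 = m(s−2) ⇒ s(μ−m) = 1−2m ⇒ s = 0.48/0.01 = 48.0000.
So α = μs = 12.960, β = (1−μ)s = 35.040.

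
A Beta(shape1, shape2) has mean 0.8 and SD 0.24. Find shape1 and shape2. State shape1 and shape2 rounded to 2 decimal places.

shape1 = 1.42, shape2 = 0.36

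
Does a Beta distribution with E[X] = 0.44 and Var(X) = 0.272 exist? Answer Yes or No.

No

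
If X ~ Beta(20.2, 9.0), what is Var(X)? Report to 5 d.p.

Var = αβ/[(α+β)²(α+β+1)] = (20.2×9.0)/(29.2²×30.2) = 181.80/25749.728 = 0.00706.

0.00706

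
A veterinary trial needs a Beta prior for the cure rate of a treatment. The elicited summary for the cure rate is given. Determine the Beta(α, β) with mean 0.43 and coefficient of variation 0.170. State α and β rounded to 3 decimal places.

σ = CV·μ = 0.170×0.43 = 0.07310, so σ² = 0.005344.
s+1 = μ(1−μ)/σ² = 0.2451/0.005344 = 45.8679, so s = α+β = 44.8679.
α = μs = 19.293, β = (1−μ)s = 25.575.

α = 19.293, β = 25.575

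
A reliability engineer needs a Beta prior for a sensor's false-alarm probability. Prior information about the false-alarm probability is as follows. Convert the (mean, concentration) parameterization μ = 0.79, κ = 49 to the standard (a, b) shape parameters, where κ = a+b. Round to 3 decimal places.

a = 38.710, b = 10.290

Split κ in proportion μ : (1−μ): a = 0.79·49 = 38.710, b = 49 − 38.710 = 10.290.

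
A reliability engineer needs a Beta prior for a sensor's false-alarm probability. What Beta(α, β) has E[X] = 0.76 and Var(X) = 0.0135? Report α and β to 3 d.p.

α = 9.508, β = 3.003

Write ν = α+β; then α = μν and Var = μ(1−μ)/(ν+1).
ν = μ(1−μ)/Var − 1 = 0.1824/0.0135 − 1 = 12.5111.
α = 0.76·12.5111 = 9.508, β = 0.24·12.5111 = 3.003.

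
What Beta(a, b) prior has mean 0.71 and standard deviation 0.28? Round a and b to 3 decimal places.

a = 1.155, b = 0.472

Variance = 0.28² = 0.0784. The moment-matching identity a+b = μ(1−μ)/Var − 1 gives
a+b = 0.2059/0.0784 − 1 = 1.6263, so a = μ·1.6263 = 1.155 and b = (1−μ)·1.6263 = 0.472.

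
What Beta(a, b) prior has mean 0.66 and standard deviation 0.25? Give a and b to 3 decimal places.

a = 1.710, b = 0.881

σ² = 0.25² = 0.0625.
With s = a+b, Var = μ(1−μ)/(s+1), so s+1 = (0.66×0.34)/0.0625 = 3.5904 and s = 2.5904.
a = μs = 1.710, b = (1−μ)s = 0.881.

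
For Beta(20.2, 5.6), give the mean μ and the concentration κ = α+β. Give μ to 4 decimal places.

κ = α+β = 20.2+5.6 = 25.8; μ = α/κ = 20.2/25.8 = 0.7829.

μ = 0.7829, κ = 25.8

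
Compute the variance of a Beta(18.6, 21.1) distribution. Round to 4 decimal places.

μ = 18.6/39.7 = 0.468514; Var = μ(1−μ)/(α+β+1) = 0.2490086/40.7 = 0.0061.

0.0061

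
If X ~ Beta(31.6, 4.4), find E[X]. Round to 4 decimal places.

0.8778

The Beta mean is α/(α+β) = 31.6/(31.6+4.4) = 0.8778.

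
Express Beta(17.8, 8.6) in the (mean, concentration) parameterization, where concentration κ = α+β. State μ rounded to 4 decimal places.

μ = 0.6742, κ = 26.4

κ = α+β = 17.8+8.6 = 26.4; μ = α/κ = 17.8/26.4 = 0.6742.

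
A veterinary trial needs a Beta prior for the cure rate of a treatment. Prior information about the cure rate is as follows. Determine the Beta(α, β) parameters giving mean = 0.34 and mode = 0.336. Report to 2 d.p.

α = 27.88, β = 54.12

Let s = α+β. Mean gives α = μs = 0.34s; mode gives (α−1)/(s−2) = 0.336.
Substituting: 0.34s − 1 = 0.336(s−2) = 0.336s − 0.672, so 0.004s = 0.328 and s = 82.0000.
Then α = 0.34×82.0000 = 27.88 and β = s−α = 54.12.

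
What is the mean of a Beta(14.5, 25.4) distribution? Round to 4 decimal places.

0.3634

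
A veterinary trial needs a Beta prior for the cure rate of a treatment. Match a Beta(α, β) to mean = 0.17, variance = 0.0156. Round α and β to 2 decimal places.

By moment matching, α+β = μ(1−μ)/σ² − 1 = (0.17·0.83)/0.0156 − 1 = 9.0449 − 1 = 8.0449.
Since α/(α+β) = μ, α = 0.17·8.0449 = 1.37 and β = 0.83·8.0449 = 6.68.

α = 1.37, β = 6.68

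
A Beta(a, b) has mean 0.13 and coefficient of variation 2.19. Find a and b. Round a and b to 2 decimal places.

a = 0.05, b = 0.34

Var = (CV·μ)² = (2.19×0.13)² = 0.081054.
a+b = μ(1−μ)/Var − 1 = 0.1131/0.081054 − 1 = 0.3954.
Thus a = 0.13·0.3954 = 0.05 and b = 0.87·0.3954 = 0.34.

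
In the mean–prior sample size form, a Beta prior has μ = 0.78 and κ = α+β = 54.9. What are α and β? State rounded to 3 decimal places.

α = 42.822, β = 12.078

α = μκ = 0.78×54.9 = 42.822 and β = (1−μ)κ = 0.22×54.9 = 12.078.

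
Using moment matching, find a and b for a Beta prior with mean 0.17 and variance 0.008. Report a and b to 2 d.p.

By moment matching, a+b = μ(1−μ)/σ² − 1 = (0.17·0.83)/0.008 − 1 = 17.6375 − 1 = 16.6375.
Since a/(a+b) = μ, a = 0.17·16.6375 = 2.83 and b = 0.83·16.6375 = 13.81.

a = 2.83, b = 13.81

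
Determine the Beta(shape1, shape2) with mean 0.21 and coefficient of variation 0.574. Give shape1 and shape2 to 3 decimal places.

Var = (CV·μ)² = (0.574×0.21)² = 0.014530.
shape1+shape2 = μ(1−μ)/Var − 1 = 0.1659/0.014530 − 1 = 10.4178.
Thus shape1 = 0.21·10.4178 = 2.188 and shape2 = 0.79·10.4178 = 8.230.

shape1 = 2.188, shape2 = 8.230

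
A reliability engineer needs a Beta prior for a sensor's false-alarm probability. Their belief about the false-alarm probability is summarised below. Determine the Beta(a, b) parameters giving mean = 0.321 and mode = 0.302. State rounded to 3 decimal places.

Let s = a+b. Mean gives a = μs = 0.321s; mode gives (a−1)/(s−2) = 0.302.
Substituting: 0.321s − 1 = 0.302(s−2) = 0.302s − 0.604, so 0.019s = 0.396 and s = 20.8421.
Then a = 0.321×20.8421 = 6.690 and b = s−a = 14.152.

a = 6.690, b = 14.152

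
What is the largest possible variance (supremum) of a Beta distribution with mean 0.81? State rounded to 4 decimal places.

0.1539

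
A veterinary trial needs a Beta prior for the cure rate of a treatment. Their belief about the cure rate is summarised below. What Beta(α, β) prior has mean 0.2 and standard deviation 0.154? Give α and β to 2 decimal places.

α = 1.15, β = 4.60

σ² = 0.154² = 0.023716.
With s = α+β, Var = μ(1−μ)/(s+1), so s+1 = (0.2×0.8)/0.023716 = 6.7465 and s = 5.7465.
α = μs = 1.15, β = (1−μ)s = 4.60.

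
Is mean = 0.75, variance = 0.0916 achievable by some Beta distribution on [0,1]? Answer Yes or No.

Yes

The Beta variance bound is σ² < μ(1−μ).
Here μ(1−μ) = 0.75×0.25 = 0.1875, and 0.0916 < 0.1875.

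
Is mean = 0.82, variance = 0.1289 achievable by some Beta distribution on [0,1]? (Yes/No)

Yes

For any Beta, Var(X) < E[X]·(1−E[X]).
Here μ(1−μ) = 0.82×0.18 = 0.1476, and 0.1289 < 0.1476.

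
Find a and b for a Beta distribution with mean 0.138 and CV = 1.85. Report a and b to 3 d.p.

a = 0.114, b = 0.711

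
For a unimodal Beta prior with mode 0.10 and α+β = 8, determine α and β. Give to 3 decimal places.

α = 1.600, β = 6.400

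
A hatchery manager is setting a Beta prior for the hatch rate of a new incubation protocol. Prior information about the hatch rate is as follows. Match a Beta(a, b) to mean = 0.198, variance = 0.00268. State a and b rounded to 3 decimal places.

Write ν = a+b; then a = μν and Var = μ(1−μ)/(ν+1).
ν = μ(1−μ)/Var − 1 = 0.158796/0.00268 − 1 = 58.2522.
a = 0.198·58.2522 = 11.534, b = 0.802·58.2522 = 46.718.

a = 11.534, b = 46.718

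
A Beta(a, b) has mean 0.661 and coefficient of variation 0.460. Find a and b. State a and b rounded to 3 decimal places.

Var = (CV·μ)² = (0.460×0.661)² = 0.092452.
a+b = μ(1−μ)/Var − 1 = 0.224079/0.092452 − 1 = 1.4237.
Thus a = 0.661·1.4237 = 0.941 and b = 0.339·1.4237 = 0.483.

a = 0.941, b = 0.483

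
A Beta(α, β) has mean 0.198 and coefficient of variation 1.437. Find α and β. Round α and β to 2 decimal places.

α = 0.19, β = 0.77

σ = CV·μ = 1.437×0.198 = 0.28453, so σ² = 0.080955.
s+1 = μ(1−μ)/σ² = 0.158796/0.080955 = 1.9615, so s = α+β = 0.9615.
α = μs = 0.19, β = (1−μ)s = 0.77.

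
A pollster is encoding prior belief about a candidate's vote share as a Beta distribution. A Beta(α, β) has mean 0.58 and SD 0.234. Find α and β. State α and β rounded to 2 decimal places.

α = 2.00, β = 1.45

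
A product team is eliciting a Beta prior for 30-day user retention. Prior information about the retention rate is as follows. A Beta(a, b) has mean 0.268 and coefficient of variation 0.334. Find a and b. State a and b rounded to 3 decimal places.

a = 6.294, b = 17.190

Var = (CV·μ)² = (0.334×0.268)² = 0.008012.
a+b = μ(1−μ)/Var − 1 = 0.196176/0.008012 − 1 = 23.4841.
Thus a = 0.268·23.4841 = 6.294 and b = 0.732·23.4841 = 17.190.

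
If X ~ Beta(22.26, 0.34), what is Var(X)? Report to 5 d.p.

0.00063

Var = αβ/[(α+β)²(α+β+1)] = (22.26×0.34)/(22.60²×23.60) = 7.5684/12053.936000 = 0.00063.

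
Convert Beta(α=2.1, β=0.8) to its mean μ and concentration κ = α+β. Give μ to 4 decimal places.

κ = α+β = 2.1+0.8 = 2.9; μ = α/κ = 2.1/2.9 = 0.7241.

μ = 0.7241, κ = 2.9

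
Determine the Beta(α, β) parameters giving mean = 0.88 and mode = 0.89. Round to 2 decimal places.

α = 68.64, β = 9.36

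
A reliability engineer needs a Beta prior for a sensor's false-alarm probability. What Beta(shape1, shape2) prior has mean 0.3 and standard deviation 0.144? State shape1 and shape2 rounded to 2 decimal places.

shape1 = 2.74, shape2 = 6.39

σ² = 0.144² = 0.020736.
With s = shape1+shape2, Var = μ(1−μ)/(s+1), so s+1 = (0.3×0.7)/0.020736 = 10.1273 and s = 9.1273.
shape1 = μs = 2.74, shape2 = (1−μ)s = 6.39.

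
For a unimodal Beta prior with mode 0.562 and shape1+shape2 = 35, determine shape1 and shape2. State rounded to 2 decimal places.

shape1 = 19.55, shape2 = 15.45

For shape1,shape2>1 the mode is (shape1−1)/(shape1+shape2−2), so shape1 = mode·(κ−2)+1 = 0.562×33+1 = 19.55.
And shape2 = (1−mode)·(κ−2)+1 = 0.438×33+1 = 15.45.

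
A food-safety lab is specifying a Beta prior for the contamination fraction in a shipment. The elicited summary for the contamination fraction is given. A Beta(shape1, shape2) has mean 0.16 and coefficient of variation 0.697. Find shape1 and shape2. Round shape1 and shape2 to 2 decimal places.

Var = (CV·μ)² = (0.697×0.16)² = 0.012437.
shape1+shape2 = μ(1−μ)/Var − 1 = 0.1344/0.012437 − 1 = 9.8067.
Thus shape1 = 0.16·9.8067 = 1.57 and shape2 = 0.84·9.8067 = 8.24.

shape1 = 1.57, shape2 = 8.24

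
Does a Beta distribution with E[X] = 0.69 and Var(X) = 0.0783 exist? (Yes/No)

Yes

For any Beta, Var(X) < E[X]·(1−E[X]).
Here μ(1−μ) = 0.69×0.31 = 0.2139, and 0.0783 < 0.2139.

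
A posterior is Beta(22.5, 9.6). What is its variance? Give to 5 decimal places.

μ = 22.5/32.1 = 0.700935; Var = μ(1−μ)/(α+β+1) = 0.2096253/33.1 = 0.00633.

0.00633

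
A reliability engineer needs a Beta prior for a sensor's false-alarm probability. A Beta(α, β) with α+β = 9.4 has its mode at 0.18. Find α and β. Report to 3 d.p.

α = 2.332, β = 7.068

Since the density peak of Beta(α,β) is at (α−1)/(α+β−2),
α = 1 + 0.18(9.4−2) = 2.332 and β = 9.4 − 2.332 = 7.068.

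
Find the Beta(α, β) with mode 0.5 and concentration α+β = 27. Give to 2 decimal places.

α = 13.50, β = 13.50

Mode = (α−1)/(κ−2) with κ = α+β, so α−1 = 0.5·25 = 12.50.
α = 13.50; β = κ − α = 13.50.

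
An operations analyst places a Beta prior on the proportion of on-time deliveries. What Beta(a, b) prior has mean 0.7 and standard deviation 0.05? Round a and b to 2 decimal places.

σ² = 0.05² = 0.0025.
With s = a+b, Var = μ(1−μ)/(s+1), so s+1 = (0.7×0.3)/0.0025 = 84.0000 and s = 83.0000.
a = μs = 58.10, b = (1−μ)s = 24.90.

a = 58.10, b = 24.90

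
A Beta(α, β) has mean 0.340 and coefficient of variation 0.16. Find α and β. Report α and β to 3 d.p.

α = 25.441, β = 49.386

Var = (CV·μ)² = (0.16×0.340)² = 0.002959.
α+β = μ(1−μ)/Var − 1 = 0.224400/0.002959 − 1 = 74.8272.
Thus α = 0.340·74.8272 = 25.441 and β = 0.660·74.8272 = 49.386.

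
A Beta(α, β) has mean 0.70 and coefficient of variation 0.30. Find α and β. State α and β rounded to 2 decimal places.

α = 2.63, β = 1.13

Var = (CV·μ)² = (0.30×0.70)² = 0.044100.
α+β = μ(1−μ)/Var − 1 = 0.2100/0.044100 − 1 = 3.7619.
Thus α = 0.70·3.7619 = 2.63 and β = 0.30·3.7619 = 1.13.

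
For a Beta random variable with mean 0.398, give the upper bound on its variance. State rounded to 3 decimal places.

0.240

For fixed mean μ the Beta variance is μ(1−μ)/(α+β+1), increasing as α+β decreases.
Its least upper bound (not attained) is μ(1−μ) = 0.398·0.602 = 0.240.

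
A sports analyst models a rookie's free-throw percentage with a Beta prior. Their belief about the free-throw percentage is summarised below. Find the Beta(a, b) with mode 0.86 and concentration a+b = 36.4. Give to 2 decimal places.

a = 30.58, b = 5.82

For a,b>1 the mode is (a−1)/(a+b−2), so a = mode·(κ−2)+1 = 0.86×34.4+1 = 30.58.
And b = (1−mode)·(κ−2)+1 = 0.14×34.4+1 = 5.82.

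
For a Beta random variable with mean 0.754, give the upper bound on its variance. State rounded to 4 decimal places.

Var = μ(1−μ)/(α+β+1), which approaches μ(1−μ) as α+β → 0.
So the supremum is μ(1−μ) = 0.754×0.246 = 0.1855.

0.1855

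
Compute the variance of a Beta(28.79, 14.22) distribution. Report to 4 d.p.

μ = 28.79/43.01 = 0.669379; Var = μ(1−μ)/(α+β+1) = 0.2213107/44.01 = 0.0050.

0.0050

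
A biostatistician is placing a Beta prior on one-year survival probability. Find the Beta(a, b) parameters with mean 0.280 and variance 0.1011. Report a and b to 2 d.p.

By moment matching, a+b = μ(1−μ)/σ² − 1 = (0.280·0.720)/0.1011 − 1 = 1.9941 − 1 = 0.9941.
Since a/(a+b) = μ, a = 0.280·0.9941 = 0.28 and b = 0.720·0.9941 = 0.72.

a = 0.28, b = 0.72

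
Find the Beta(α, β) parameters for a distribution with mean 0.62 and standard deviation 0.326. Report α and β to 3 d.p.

Variance = 0.326² = 0.106276. The moment-matching identity α+β = μ(1−μ)/Var − 1 gives
α+β = 0.2356/0.106276 − 1 = 1.2169, so α = μ·1.2169 = 0.754 and β = (1−μ)·1.2169 = 0.462.

α = 0.754, β = 0.462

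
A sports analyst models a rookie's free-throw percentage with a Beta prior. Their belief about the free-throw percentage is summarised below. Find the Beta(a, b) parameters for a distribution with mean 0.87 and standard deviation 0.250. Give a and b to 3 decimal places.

σ² = 0.250² = 0.062500.
With s = a+b, Var = μ(1−μ)/(s+1), so s+1 = (0.87×0.13)/0.062500 = 1.8096 and s = 0.8096.
a = μs = 0.704, b = (1−μ)s = 0.105.

a = 0.704, b = 0.105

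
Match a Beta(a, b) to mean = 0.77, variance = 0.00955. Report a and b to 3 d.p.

a = 13.509, b = 4.035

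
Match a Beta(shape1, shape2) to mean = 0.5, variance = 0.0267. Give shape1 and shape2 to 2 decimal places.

shape1 = 4.18, shape2 = 4.18

By moment matching, shape1+shape2 = μ(1−μ)/σ² − 1 = (0.5·0.5)/0.0267 − 1 = 9.3633 − 1 = 8.3633.
Since shape1/(shape1+shape2) = μ, shape1 = 0.5·8.3633 = 4.18 and shape2 = 0.5·8.3633 = 4.18.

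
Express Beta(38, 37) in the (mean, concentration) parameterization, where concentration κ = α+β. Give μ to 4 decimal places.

κ = α+β = 38+37 = 75; μ = α/κ = 38/75 = 0.5067.

μ = 0.5067, κ = 75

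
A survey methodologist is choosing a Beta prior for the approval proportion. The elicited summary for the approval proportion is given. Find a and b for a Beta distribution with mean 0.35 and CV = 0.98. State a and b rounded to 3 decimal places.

a = 0.327, b = 0.607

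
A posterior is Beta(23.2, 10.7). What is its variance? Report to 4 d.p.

0.0062

μ = 23.2/33.9 = 0.684366; Var = μ(1−μ)/(α+β+1) = 0.2160093/34.9 = 0.0062.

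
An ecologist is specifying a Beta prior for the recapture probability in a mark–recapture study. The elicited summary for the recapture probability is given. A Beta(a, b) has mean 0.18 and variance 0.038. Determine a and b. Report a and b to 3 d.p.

Let s = a+b. The Beta variance is μ(1−μ)/(s+1).
So s+1 = μ(1−μ)/σ² = (0.18×0.82)/0.038 = 0.1476/0.038 = 3.8842, giving s = 2.8842.
Then a = μs = 0.18×2.8842 = 0.519 and b = (1−μ)s = 0.82×2.8842 = 2.365.

a = 0.519, b = 2.365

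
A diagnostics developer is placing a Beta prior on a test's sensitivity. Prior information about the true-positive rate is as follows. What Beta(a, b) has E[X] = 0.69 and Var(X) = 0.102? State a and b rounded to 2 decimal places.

Write ν = a+b; then a = μν and Var = μ(1−μ)/(ν+1).
ν = μ(1−μ)/Var − 1 = 0.2139/0.102 − 1 = 1.0971.
a = 0.69·1.0971 = 0.76, b = 0.31·1.0971 = 0.34.

a = 0.76, b = 0.34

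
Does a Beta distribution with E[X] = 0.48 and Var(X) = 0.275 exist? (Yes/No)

The Beta variance bound is σ² < μ(1−μ).
Here μ(1−μ) = 0.48×0.52 = 0.2496, and 0.275 ≥ 0.2496.

No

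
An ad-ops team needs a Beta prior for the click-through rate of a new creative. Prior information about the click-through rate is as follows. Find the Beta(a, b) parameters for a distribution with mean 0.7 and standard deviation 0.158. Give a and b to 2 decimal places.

First σ² = 0.024964. Setting a = μn, b = (1−μ)n with n = a+b,
μ(1−μ)/(n+1) = 0.024964 ⇒ n+1 = 0.21/0.024964 = 8.4121 ⇒ n = 7.4121.
Hence a = 0.7×7.4121 = 5.19, b = 0.3×7.4121 = 2.22.

a = 5.19, b = 2.22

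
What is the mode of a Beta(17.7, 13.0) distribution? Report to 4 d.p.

With α,β > 1, mode = (α−1)/(α+β−2) = 16.7/28.7 = 0.5819.

0.5819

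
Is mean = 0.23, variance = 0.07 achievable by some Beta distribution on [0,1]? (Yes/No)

Yes

The Beta variance bound is σ² < μ(1−μ).
Here μ(1−μ) = 0.23×0.77 = 0.1771, and 0.07 < 0.1771.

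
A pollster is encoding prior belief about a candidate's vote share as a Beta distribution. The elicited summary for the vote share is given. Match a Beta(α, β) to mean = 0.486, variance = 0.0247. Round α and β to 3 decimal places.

α = 4.429, β = 4.684

By moment matching, α+β = μ(1−μ)/σ² − 1 = (0.486·0.514)/0.0247 − 1 = 10.1135 − 1 = 9.1135.
Since α/(α+β) = μ, α = 0.486·9.1135 = 4.429 and β = 0.514·9.1135 = 4.684.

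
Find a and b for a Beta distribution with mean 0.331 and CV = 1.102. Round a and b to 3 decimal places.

Var = (CV·μ)² = (1.102×0.331)² = 0.133051.
a+b = μ(1−μ)/Var − 1 = 0.221439/0.133051 − 1 = 0.6643.
Thus a = 0.331·0.6643 = 0.220 and b = 0.669·0.6643 = 0.444.

a = 0.220, b = 0.444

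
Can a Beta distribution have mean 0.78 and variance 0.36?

No

The Beta variance bound is σ² < μ(1−μ).
Here μ(1−μ) = 0.78×0.22 = 0.1716, and 0.36 ≥ 0.1716.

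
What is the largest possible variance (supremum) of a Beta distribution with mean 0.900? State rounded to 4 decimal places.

0.0900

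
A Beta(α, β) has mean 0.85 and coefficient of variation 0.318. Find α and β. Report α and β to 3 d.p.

α = 0.633, β = 0.112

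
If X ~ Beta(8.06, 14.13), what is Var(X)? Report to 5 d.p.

0.00997

μ = 8.06/22.19 = 0.363227; Var = μ(1−μ)/(α+β+1) = 0.2312931/23.19 = 0.00997.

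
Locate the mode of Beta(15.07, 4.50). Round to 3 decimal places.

0.801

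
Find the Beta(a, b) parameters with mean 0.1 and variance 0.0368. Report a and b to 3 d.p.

By moment matching, a+b = μ(1−μ)/σ² − 1 = (0.1·0.9)/0.0368 − 1 = 2.4457 − 1 = 1.4457.
Since a/(a+b) = μ, a = 0.1·1.4457 = 0.145 and b = 0.9·1.4457 = 1.301.

a = 0.145, b = 1.301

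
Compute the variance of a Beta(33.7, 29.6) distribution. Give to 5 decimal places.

Var = αβ/[(α+β)²(α+β+1)] = (33.7×29.6)/(63.3²×64.3) = 997.52/257643.027 = 0.00387.

0.00387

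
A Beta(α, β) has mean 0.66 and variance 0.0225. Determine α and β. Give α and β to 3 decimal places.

By moment matching, α+β = μ(1−μ)/σ² − 1 = (0.66·0.34)/0.0225 − 1 = 9.9733 − 1 = 8.9733.
Since α/(α+β) = μ, α = 0.66·8.9733 = 5.922 and β = 0.34·8.9733 = 3.051.

α = 5.922, β = 3.051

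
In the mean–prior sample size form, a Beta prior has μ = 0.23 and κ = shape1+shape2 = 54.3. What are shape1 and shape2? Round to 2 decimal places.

shape1 = 12.49, shape2 = 41.81

Split κ in proportion μ : (1−μ): shape1 = 0.23·54.3 = 12.49, shape2 = 54.3 − 12.49 = 41.81.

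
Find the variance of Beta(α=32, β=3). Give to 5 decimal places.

Var = αβ/[(α+β)²(α+β+1)] = (32×3)/(35²×36) = 96/44100 = 0.00218.

0.00218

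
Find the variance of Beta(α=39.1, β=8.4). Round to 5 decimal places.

0.00300

μ = 39.1/47.5 = 0.823158; Var = μ(1−μ)/(α+β+1) = 0.1455690/48.5 = 0.00300.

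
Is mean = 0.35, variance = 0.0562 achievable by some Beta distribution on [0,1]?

Yes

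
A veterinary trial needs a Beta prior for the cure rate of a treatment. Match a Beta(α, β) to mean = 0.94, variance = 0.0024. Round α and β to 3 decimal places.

Let s = α+β. The Beta variance is μ(1−μ)/(s+1).
So s+1 = μ(1−μ)/σ² = (0.94×0.06)/0.0024 = 0.0564/0.0024 = 23.5000, giving s = 22.5000.
Then α = μs = 0.94×22.5000 = 21.150 and β = (1−μ)s = 0.06×22.5000 = 1.350.

α = 21.150, β = 1.350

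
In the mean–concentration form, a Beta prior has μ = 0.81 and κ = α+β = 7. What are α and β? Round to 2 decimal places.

Split κ in proportion μ : (1−μ): α = 0.81·7 = 5.67, β = 7 − 5.67 = 1.33.

α = 5.67, β = 1.33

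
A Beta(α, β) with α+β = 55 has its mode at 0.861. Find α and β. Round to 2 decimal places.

Since the density peak of Beta(α,β) is at (α−1)/(α+β−2),
α = 1 + 0.861(55−2) = 46.63 and β = 55 − 46.63 = 8.37.

α = 46.63, β = 8.37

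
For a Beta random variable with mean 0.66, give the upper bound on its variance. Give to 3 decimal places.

0.224

Var = μ(1−μ)/(α+β+1), which approaches μ(1−μ) as α+β → 0.
So the supremum is μ(1−μ) = 0.66×0.34 = 0.224.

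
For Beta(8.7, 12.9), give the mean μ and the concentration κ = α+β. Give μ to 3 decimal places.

μ = 0.403, κ = 21.6

κ = α+β = 8.7+12.9 = 21.6; μ = α/κ = 8.7/21.6 = 0.403.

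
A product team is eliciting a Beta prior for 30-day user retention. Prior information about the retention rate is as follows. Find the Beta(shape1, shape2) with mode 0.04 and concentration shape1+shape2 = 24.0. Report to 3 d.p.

Mode = (shape1−1)/(κ−2) with κ = shape1+shape2, so shape1−1 = 0.04·22.0 = 0.880.
shape1 = 1.880; shape2 = κ − shape1 = 22.120.

shape1 = 1.880, shape2 = 22.120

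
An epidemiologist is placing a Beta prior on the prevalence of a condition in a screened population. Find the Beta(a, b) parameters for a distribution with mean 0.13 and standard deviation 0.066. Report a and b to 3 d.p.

σ² = 0.066² = 0.004356.
With s = a+b, Var = μ(1−μ)/(s+1), so s+1 = (0.13×0.87)/0.004356 = 25.9642 and s = 24.9642.
a = μs = 3.245, b = (1−μ)s = 21.719.

a = 3.245, b = 21.719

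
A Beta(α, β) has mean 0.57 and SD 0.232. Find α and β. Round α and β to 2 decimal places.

α = 2.03, β = 1.53

σ² = 0.232² = 0.053824.
With s = α+β, Var = μ(1−μ)/(s+1), so s+1 = (0.57×0.43)/0.053824 = 4.5537 and s = 3.5537.
α = μs = 2.03, β = (1−μ)s = 1.53.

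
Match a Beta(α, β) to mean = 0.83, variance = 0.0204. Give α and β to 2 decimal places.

Write ν = α+β; then α = μν and Var = μ(1−μ)/(ν+1).
ν = μ(1−μ)/Var − 1 = 0.1411/0.0204 − 1 = 5.9167.
α = 0.83·5.9167 = 4.91, β = 0.17·5.9167 = 1.01.

α = 4.91, β = 1.01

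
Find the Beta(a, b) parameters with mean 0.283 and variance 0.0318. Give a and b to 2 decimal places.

Let s = a+b. The Beta variance is μ(1−μ)/(s+1).
So s+1 = μ(1−μ)/σ² = (0.283×0.717)/0.0318 = 0.202911/0.0318 = 6.3808, giving s = 5.3808.
Then a = μs = 0.283×5.3808 = 1.52 and b = (1−μ)s = 0.717×5.3808 = 3.86.

a = 1.52, b = 3.86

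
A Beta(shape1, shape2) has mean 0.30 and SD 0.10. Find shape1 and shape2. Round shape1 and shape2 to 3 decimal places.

σ² = 0.10² = 0.0100.
With s = shape1+shape2, Var = μ(1−μ)/(s+1), so s+1 = (0.30×0.70)/0.0100 = 21.0000 and s = 20.0000.
shape1 = μs = 6.000, shape2 = (1−μ)s = 14.000.

shape1 = 6.000, shape2 = 14.000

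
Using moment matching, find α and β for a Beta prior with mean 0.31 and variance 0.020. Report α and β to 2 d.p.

Write ν = α+β; then α = μν and Var = μ(1−μ)/(ν+1).
ν = μ(1−μ)/Var − 1 = 0.2139/0.020 − 1 = 9.6950.
α = 0.31·9.6950 = 3.01, β = 0.69·9.6950 = 6.69.

α = 3.01, β = 6.69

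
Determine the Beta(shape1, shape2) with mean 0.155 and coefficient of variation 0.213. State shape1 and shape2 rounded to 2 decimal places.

shape1 = 18.47, shape2 = 100.69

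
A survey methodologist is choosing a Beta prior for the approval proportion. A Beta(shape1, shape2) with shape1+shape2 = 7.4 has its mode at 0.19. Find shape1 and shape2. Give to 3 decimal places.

shape1 = 2.026, shape2 = 5.374

Since the density peak of Beta(shape1,shape2) is at (shape1−1)/(shape1+shape2−2),
shape1 = 1 + 0.19(7.4−2) = 2.026 and shape2 = 7.4 − 2.026 = 5.374.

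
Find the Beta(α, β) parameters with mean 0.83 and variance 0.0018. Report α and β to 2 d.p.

Write ν = α+β; then α = μν and Var = μ(1−μ)/(ν+1).
ν = μ(1−μ)/Var − 1 = 0.1411/0.0018 − 1 = 77.3889.
α = 0.83·77.3889 = 64.23, β = 0.17·77.3889 = 13.16.

α = 64.23, β = 13.16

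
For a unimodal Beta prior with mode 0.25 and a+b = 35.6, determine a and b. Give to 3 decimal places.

a = 9.400, b = 26.200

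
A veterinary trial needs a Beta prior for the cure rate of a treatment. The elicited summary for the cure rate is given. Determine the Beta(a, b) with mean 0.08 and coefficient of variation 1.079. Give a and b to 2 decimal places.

a = 0.71, b = 8.17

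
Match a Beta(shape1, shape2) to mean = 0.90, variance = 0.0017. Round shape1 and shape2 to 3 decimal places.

shape1 = 46.747, shape2 = 5.194

Write ν = shape1+shape2; then shape1 = μν and Var = μ(1−μ)/(ν+1).
ν = μ(1−μ)/Var − 1 = 0.0900/0.0017 − 1 = 51.9412.
shape1 = 0.90·51.9412 = 46.747, shape2 = 0.10·51.9412 = 5.194.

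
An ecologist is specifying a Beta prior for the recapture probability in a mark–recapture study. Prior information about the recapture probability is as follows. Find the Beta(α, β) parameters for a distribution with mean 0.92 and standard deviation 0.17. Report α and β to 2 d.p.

Variance = 0.17² = 0.0289. The moment-matching identity α+β = μ(1−μ)/Var − 1 gives
α+β = 0.0736/0.0289 − 1 = 1.5467, so α = μ·1.5467 = 1.42 and β = (1−μ)·1.5467 = 0.12.

α = 1.42, β = 0.12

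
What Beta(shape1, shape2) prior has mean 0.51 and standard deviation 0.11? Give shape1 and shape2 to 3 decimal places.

shape1 = 10.023, shape2 = 9.630

First σ² = 0.0121. Setting shape1 = μn, shape2 = (1−μ)n with n = shape1+shape2,
μ(1−μ)/(n+1) = 0.0121 ⇒ n+1 = 0.2499/0.0121 = 20.6529 ⇒ n = 19.6529.
Hence shape1 = 0.51×19.6529 = 10.023, shape2 = 0.49×19.6529 = 9.630.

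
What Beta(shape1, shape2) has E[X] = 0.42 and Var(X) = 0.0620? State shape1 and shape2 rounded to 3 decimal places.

shape1 = 1.230, shape2 = 1.699

Write ν = shape1+shape2; then shape1 = μν and Var = μ(1−μ)/(ν+1).
ν = μ(1−μ)/Var − 1 = 0.2436/0.0620 − 1 = 2.9290.
shape1 = 0.42·2.9290 = 1.230, shape2 = 0.58·2.9290 = 1.699.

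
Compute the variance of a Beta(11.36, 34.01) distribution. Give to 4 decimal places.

0.0040

μ = 11.36/45.37 = 0.250386; Var = μ(1−μ)/(α+β+1) = 0.1876927/46.37 = 0.0040.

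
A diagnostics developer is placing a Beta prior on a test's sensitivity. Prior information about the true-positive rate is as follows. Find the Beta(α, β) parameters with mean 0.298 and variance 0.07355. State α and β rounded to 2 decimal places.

By moment matching, α+β = μ(1−μ)/σ² − 1 = (0.298·0.702)/0.07355 − 1 = 2.8443 − 1 = 1.8443.
Since α/(α+β) = μ, α = 0.298·1.8443 = 0.55 and β = 0.702·1.8443 = 1.29.

α = 0.55, β = 1.29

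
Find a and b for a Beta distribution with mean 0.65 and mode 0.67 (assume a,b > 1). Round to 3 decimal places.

With s = a+b: μ = a/s and mode = (a−1)/(s−2). Eliminating a = μs,
μs − 1 = m(s−2) ⇒ s(μ−m) = 1−2m ⇒ s = -0.34/-0.02 = 17.0000.
So a = μs = 11.050, b = (1−μ)s = 5.950.

a = 11.050, b = 5.950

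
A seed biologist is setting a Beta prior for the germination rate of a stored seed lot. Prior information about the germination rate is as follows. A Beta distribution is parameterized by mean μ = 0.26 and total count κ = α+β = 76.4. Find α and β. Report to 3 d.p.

α = 19.864, β = 56.536

Split κ in proportion μ : (1−μ): α = 0.26·76.4 = 19.864, β = 76.4 − 19.864 = 56.536.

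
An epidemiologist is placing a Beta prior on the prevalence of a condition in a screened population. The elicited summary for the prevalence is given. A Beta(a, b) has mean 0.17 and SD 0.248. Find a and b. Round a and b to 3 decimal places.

a = 0.220, b = 1.074

First σ² = 0.061504. Setting a = μn, b = (1−μ)n with n = a+b,
μ(1−μ)/(n+1) = 0.061504 ⇒ n+1 = 0.1411/0.061504 = 2.2942 ⇒ n = 1.2942.
Hence a = 0.17×1.2942 = 0.220, b = 0.83×1.2942 = 1.074.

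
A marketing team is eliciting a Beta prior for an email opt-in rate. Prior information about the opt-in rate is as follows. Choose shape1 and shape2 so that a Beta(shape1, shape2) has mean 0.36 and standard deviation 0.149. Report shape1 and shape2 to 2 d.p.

σ² = 0.149² = 0.022201.
With s = shape1+shape2, Var = μ(1−μ)/(s+1), so s+1 = (0.36×0.64)/0.022201 = 10.3779 and s = 9.3779.
shape1 = μs = 3.38, shape2 = (1−μ)s = 6.00.

shape1 = 3.38, shape2 = 6.00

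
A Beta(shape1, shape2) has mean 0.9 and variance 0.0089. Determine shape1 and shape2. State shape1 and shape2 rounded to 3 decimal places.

shape1 = 8.201, shape2 = 0.911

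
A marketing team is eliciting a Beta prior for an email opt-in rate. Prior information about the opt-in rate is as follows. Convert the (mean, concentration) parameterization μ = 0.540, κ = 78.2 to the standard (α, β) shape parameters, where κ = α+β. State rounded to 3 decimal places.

α = 42.228, β = 35.972

Split κ in proportion μ : (1−μ): α = 0.540·78.2 = 42.228, β = 78.2 − 42.228 = 35.972.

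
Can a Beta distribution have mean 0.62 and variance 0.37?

The Beta variance bound is σ² < μ(1−μ).
Here μ(1−μ) = 0.62×0.38 = 0.2356, and 0.37 ≥ 0.2356.

No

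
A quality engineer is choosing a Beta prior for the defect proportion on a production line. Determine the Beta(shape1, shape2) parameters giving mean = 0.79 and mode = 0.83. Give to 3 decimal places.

shape1 = 13.035, shape2 = 3.465

With s = shape1+shape2: μ = shape1/s and mode = (shape1−1)/(s−2). Eliminating shape1 = μs,
μs − 1 = m(s−2) ⇒ s(μ−m) = 1−2m ⇒ s = -0.66/-0.04 = 16.5000.
So shape1 = μs = 13.035, shape2 = (1−μ)s = 3.465.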